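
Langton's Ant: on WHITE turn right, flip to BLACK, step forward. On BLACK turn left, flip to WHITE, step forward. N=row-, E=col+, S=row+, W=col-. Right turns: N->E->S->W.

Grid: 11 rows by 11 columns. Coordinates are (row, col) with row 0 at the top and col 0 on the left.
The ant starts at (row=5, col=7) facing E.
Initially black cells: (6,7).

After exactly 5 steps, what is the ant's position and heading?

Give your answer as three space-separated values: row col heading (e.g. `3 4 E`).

Answer: 6 7 N

Derivation:
Step 1: on WHITE (5,7): turn R to S, flip to black, move to (6,7). |black|=2
Step 2: on BLACK (6,7): turn L to E, flip to white, move to (6,8). |black|=1
Step 3: on WHITE (6,8): turn R to S, flip to black, move to (7,8). |black|=2
Step 4: on WHITE (7,8): turn R to W, flip to black, move to (7,7). |black|=3
Step 5: on WHITE (7,7): turn R to N, flip to black, move to (6,7). |black|=4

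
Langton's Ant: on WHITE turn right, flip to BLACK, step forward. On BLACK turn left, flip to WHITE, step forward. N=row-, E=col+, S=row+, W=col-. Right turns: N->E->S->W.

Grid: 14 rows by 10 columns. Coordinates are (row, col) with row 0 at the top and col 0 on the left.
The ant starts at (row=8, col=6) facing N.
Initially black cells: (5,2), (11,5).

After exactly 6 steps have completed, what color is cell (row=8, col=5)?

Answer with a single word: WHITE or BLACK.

Step 1: on WHITE (8,6): turn R to E, flip to black, move to (8,7). |black|=3
Step 2: on WHITE (8,7): turn R to S, flip to black, move to (9,7). |black|=4
Step 3: on WHITE (9,7): turn R to W, flip to black, move to (9,6). |black|=5
Step 4: on WHITE (9,6): turn R to N, flip to black, move to (8,6). |black|=6
Step 5: on BLACK (8,6): turn L to W, flip to white, move to (8,5). |black|=5
Step 6: on WHITE (8,5): turn R to N, flip to black, move to (7,5). |black|=6

Answer: BLACK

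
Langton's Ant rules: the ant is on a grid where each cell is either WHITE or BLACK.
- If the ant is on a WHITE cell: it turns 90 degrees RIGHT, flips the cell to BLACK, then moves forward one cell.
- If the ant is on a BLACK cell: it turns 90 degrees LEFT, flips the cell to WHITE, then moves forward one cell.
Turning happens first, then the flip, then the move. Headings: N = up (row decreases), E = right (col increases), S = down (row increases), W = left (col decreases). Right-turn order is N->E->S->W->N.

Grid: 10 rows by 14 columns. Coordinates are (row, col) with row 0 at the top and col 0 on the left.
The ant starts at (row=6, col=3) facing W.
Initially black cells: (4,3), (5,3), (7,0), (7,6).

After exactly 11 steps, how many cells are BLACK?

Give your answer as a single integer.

Step 1: on WHITE (6,3): turn R to N, flip to black, move to (5,3). |black|=5
Step 2: on BLACK (5,3): turn L to W, flip to white, move to (5,2). |black|=4
Step 3: on WHITE (5,2): turn R to N, flip to black, move to (4,2). |black|=5
Step 4: on WHITE (4,2): turn R to E, flip to black, move to (4,3). |black|=6
Step 5: on BLACK (4,3): turn L to N, flip to white, move to (3,3). |black|=5
Step 6: on WHITE (3,3): turn R to E, flip to black, move to (3,4). |black|=6
Step 7: on WHITE (3,4): turn R to S, flip to black, move to (4,4). |black|=7
Step 8: on WHITE (4,4): turn R to W, flip to black, move to (4,3). |black|=8
Step 9: on WHITE (4,3): turn R to N, flip to black, move to (3,3). |black|=9
Step 10: on BLACK (3,3): turn L to W, flip to white, move to (3,2). |black|=8
Step 11: on WHITE (3,2): turn R to N, flip to black, move to (2,2). |black|=9

Answer: 9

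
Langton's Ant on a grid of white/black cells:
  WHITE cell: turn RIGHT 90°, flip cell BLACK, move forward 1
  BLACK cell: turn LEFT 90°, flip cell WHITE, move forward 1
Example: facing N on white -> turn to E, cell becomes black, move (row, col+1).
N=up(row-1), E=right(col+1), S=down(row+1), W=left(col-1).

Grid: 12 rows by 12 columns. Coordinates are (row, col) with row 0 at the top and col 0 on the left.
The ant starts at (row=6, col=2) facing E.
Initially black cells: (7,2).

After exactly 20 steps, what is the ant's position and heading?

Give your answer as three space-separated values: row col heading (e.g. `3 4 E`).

Step 1: on WHITE (6,2): turn R to S, flip to black, move to (7,2). |black|=2
Step 2: on BLACK (7,2): turn L to E, flip to white, move to (7,3). |black|=1
Step 3: on WHITE (7,3): turn R to S, flip to black, move to (8,3). |black|=2
Step 4: on WHITE (8,3): turn R to W, flip to black, move to (8,2). |black|=3
Step 5: on WHITE (8,2): turn R to N, flip to black, move to (7,2). |black|=4
Step 6: on WHITE (7,2): turn R to E, flip to black, move to (7,3). |black|=5
Step 7: on BLACK (7,3): turn L to N, flip to white, move to (6,3). |black|=4
Step 8: on WHITE (6,3): turn R to E, flip to black, move to (6,4). |black|=5
Step 9: on WHITE (6,4): turn R to S, flip to black, move to (7,4). |black|=6
Step 10: on WHITE (7,4): turn R to W, flip to black, move to (7,3). |black|=7
Step 11: on WHITE (7,3): turn R to N, flip to black, move to (6,3). |black|=8
Step 12: on BLACK (6,3): turn L to W, flip to white, move to (6,2). |black|=7
Step 13: on BLACK (6,2): turn L to S, flip to white, move to (7,2). |black|=6
Step 14: on BLACK (7,2): turn L to E, flip to white, move to (7,3). |black|=5
Step 15: on BLACK (7,3): turn L to N, flip to white, move to (6,3). |black|=4
Step 16: on WHITE (6,3): turn R to E, flip to black, move to (6,4). |black|=5
Step 17: on BLACK (6,4): turn L to N, flip to white, move to (5,4). |black|=4
Step 18: on WHITE (5,4): turn R to E, flip to black, move to (5,5). |black|=5
Step 19: on WHITE (5,5): turn R to S, flip to black, move to (6,5). |black|=6
Step 20: on WHITE (6,5): turn R to W, flip to black, move to (6,4). |black|=7

Answer: 6 4 W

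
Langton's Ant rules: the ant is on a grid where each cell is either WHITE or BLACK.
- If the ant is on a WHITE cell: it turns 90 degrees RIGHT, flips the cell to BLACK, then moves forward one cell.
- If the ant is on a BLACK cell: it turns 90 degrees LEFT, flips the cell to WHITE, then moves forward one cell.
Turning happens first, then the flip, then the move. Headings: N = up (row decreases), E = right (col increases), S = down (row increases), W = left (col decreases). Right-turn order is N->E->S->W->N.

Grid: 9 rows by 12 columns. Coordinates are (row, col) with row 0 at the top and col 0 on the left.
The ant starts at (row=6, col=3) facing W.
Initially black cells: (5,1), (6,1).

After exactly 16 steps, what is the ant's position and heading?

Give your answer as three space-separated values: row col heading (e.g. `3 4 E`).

Answer: 6 3 W

Derivation:
Step 1: on WHITE (6,3): turn R to N, flip to black, move to (5,3). |black|=3
Step 2: on WHITE (5,3): turn R to E, flip to black, move to (5,4). |black|=4
Step 3: on WHITE (5,4): turn R to S, flip to black, move to (6,4). |black|=5
Step 4: on WHITE (6,4): turn R to W, flip to black, move to (6,3). |black|=6
Step 5: on BLACK (6,3): turn L to S, flip to white, move to (7,3). |black|=5
Step 6: on WHITE (7,3): turn R to W, flip to black, move to (7,2). |black|=6
Step 7: on WHITE (7,2): turn R to N, flip to black, move to (6,2). |black|=7
Step 8: on WHITE (6,2): turn R to E, flip to black, move to (6,3). |black|=8
Step 9: on WHITE (6,3): turn R to S, flip to black, move to (7,3). |black|=9
Step 10: on BLACK (7,3): turn L to E, flip to white, move to (7,4). |black|=8
Step 11: on WHITE (7,4): turn R to S, flip to black, move to (8,4). |black|=9
Step 12: on WHITE (8,4): turn R to W, flip to black, move to (8,3). |black|=10
Step 13: on WHITE (8,3): turn R to N, flip to black, move to (7,3). |black|=11
Step 14: on WHITE (7,3): turn R to E, flip to black, move to (7,4). |black|=12
Step 15: on BLACK (7,4): turn L to N, flip to white, move to (6,4). |black|=11
Step 16: on BLACK (6,4): turn L to W, flip to white, move to (6,3). |black|=10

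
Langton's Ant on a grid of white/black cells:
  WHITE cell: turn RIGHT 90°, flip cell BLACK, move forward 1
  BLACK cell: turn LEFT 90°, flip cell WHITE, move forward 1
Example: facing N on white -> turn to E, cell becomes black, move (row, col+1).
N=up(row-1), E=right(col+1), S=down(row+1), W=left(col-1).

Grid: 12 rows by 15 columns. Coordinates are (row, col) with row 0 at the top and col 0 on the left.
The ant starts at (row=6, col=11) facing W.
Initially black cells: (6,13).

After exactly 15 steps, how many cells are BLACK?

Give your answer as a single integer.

Step 1: on WHITE (6,11): turn R to N, flip to black, move to (5,11). |black|=2
Step 2: on WHITE (5,11): turn R to E, flip to black, move to (5,12). |black|=3
Step 3: on WHITE (5,12): turn R to S, flip to black, move to (6,12). |black|=4
Step 4: on WHITE (6,12): turn R to W, flip to black, move to (6,11). |black|=5
Step 5: on BLACK (6,11): turn L to S, flip to white, move to (7,11). |black|=4
Step 6: on WHITE (7,11): turn R to W, flip to black, move to (7,10). |black|=5
Step 7: on WHITE (7,10): turn R to N, flip to black, move to (6,10). |black|=6
Step 8: on WHITE (6,10): turn R to E, flip to black, move to (6,11). |black|=7
Step 9: on WHITE (6,11): turn R to S, flip to black, move to (7,11). |black|=8
Step 10: on BLACK (7,11): turn L to E, flip to white, move to (7,12). |black|=7
Step 11: on WHITE (7,12): turn R to S, flip to black, move to (8,12). |black|=8
Step 12: on WHITE (8,12): turn R to W, flip to black, move to (8,11). |black|=9
Step 13: on WHITE (8,11): turn R to N, flip to black, move to (7,11). |black|=10
Step 14: on WHITE (7,11): turn R to E, flip to black, move to (7,12). |black|=11
Step 15: on BLACK (7,12): turn L to N, flip to white, move to (6,12). |black|=10

Answer: 10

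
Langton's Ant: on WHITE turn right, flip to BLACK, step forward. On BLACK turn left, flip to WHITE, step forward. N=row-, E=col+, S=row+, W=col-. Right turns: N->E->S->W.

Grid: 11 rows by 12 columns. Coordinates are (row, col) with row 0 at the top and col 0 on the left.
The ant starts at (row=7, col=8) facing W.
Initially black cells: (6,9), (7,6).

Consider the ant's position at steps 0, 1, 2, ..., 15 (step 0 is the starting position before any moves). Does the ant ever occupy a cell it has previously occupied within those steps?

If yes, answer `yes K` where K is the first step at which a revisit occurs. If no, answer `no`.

Answer: yes 6

Derivation:
Step 1: on WHITE (7,8): turn R to N, flip to black, move to (6,8). |black|=3 — new cell
Step 2: on WHITE (6,8): turn R to E, flip to black, move to (6,9). |black|=4 — new cell
Step 3: on BLACK (6,9): turn L to N, flip to white, move to (5,9). |black|=3 — new cell
Step 4: on WHITE (5,9): turn R to E, flip to black, move to (5,10). |black|=4 — new cell
Step 5: on WHITE (5,10): turn R to S, flip to black, move to (6,10). |black|=5 — new cell
Step 6: on WHITE (6,10): turn R to W, flip to black, move to (6,9). |black|=6 — REVISIT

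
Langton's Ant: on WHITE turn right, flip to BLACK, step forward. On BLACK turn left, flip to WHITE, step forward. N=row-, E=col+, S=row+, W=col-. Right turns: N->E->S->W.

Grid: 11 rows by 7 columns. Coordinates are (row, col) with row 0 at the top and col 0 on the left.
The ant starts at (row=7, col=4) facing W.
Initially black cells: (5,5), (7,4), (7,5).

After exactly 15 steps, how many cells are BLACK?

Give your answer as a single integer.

Step 1: on BLACK (7,4): turn L to S, flip to white, move to (8,4). |black|=2
Step 2: on WHITE (8,4): turn R to W, flip to black, move to (8,3). |black|=3
Step 3: on WHITE (8,3): turn R to N, flip to black, move to (7,3). |black|=4
Step 4: on WHITE (7,3): turn R to E, flip to black, move to (7,4). |black|=5
Step 5: on WHITE (7,4): turn R to S, flip to black, move to (8,4). |black|=6
Step 6: on BLACK (8,4): turn L to E, flip to white, move to (8,5). |black|=5
Step 7: on WHITE (8,5): turn R to S, flip to black, move to (9,5). |black|=6
Step 8: on WHITE (9,5): turn R to W, flip to black, move to (9,4). |black|=7
Step 9: on WHITE (9,4): turn R to N, flip to black, move to (8,4). |black|=8
Step 10: on WHITE (8,4): turn R to E, flip to black, move to (8,5). |black|=9
Step 11: on BLACK (8,5): turn L to N, flip to white, move to (7,5). |black|=8
Step 12: on BLACK (7,5): turn L to W, flip to white, move to (7,4). |black|=7
Step 13: on BLACK (7,4): turn L to S, flip to white, move to (8,4). |black|=6
Step 14: on BLACK (8,4): turn L to E, flip to white, move to (8,5). |black|=5
Step 15: on WHITE (8,5): turn R to S, flip to black, move to (9,5). |black|=6

Answer: 6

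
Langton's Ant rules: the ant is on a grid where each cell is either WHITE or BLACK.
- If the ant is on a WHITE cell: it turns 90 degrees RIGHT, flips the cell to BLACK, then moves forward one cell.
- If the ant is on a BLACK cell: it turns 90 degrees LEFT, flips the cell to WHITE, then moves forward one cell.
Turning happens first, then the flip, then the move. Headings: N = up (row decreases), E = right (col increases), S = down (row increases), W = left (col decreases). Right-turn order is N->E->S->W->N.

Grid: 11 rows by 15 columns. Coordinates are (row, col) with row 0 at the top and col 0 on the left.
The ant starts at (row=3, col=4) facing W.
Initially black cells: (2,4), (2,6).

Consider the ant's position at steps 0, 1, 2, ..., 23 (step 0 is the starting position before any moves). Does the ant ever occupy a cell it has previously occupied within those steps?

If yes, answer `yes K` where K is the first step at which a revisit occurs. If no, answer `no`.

Answer: yes 5

Derivation:
Step 1: on WHITE (3,4): turn R to N, flip to black, move to (2,4). |black|=3 — new cell
Step 2: on BLACK (2,4): turn L to W, flip to white, move to (2,3). |black|=2 — new cell
Step 3: on WHITE (2,3): turn R to N, flip to black, move to (1,3). |black|=3 — new cell
Step 4: on WHITE (1,3): turn R to E, flip to black, move to (1,4). |black|=4 — new cell
Step 5: on WHITE (1,4): turn R to S, flip to black, move to (2,4). |black|=5 — REVISIT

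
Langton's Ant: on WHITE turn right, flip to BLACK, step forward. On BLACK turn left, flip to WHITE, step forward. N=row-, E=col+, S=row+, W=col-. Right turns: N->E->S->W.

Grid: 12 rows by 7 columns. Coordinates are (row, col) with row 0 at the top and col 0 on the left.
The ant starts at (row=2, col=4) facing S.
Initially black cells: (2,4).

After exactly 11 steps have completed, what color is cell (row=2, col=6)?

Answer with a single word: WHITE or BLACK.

Answer: BLACK

Derivation:
Step 1: on BLACK (2,4): turn L to E, flip to white, move to (2,5). |black|=0
Step 2: on WHITE (2,5): turn R to S, flip to black, move to (3,5). |black|=1
Step 3: on WHITE (3,5): turn R to W, flip to black, move to (3,4). |black|=2
Step 4: on WHITE (3,4): turn R to N, flip to black, move to (2,4). |black|=3
Step 5: on WHITE (2,4): turn R to E, flip to black, move to (2,5). |black|=4
Step 6: on BLACK (2,5): turn L to N, flip to white, move to (1,5). |black|=3
Step 7: on WHITE (1,5): turn R to E, flip to black, move to (1,6). |black|=4
Step 8: on WHITE (1,6): turn R to S, flip to black, move to (2,6). |black|=5
Step 9: on WHITE (2,6): turn R to W, flip to black, move to (2,5). |black|=6
Step 10: on WHITE (2,5): turn R to N, flip to black, move to (1,5). |black|=7
Step 11: on BLACK (1,5): turn L to W, flip to white, move to (1,4). |black|=6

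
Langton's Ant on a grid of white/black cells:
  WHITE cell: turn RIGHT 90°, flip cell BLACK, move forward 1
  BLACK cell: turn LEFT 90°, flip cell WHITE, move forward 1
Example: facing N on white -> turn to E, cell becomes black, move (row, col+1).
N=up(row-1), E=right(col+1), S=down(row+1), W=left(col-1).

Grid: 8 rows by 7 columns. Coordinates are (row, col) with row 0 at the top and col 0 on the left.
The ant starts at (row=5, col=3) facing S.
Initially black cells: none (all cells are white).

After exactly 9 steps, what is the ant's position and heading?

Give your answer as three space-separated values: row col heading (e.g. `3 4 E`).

Step 1: on WHITE (5,3): turn R to W, flip to black, move to (5,2). |black|=1
Step 2: on WHITE (5,2): turn R to N, flip to black, move to (4,2). |black|=2
Step 3: on WHITE (4,2): turn R to E, flip to black, move to (4,3). |black|=3
Step 4: on WHITE (4,3): turn R to S, flip to black, move to (5,3). |black|=4
Step 5: on BLACK (5,3): turn L to E, flip to white, move to (5,4). |black|=3
Step 6: on WHITE (5,4): turn R to S, flip to black, move to (6,4). |black|=4
Step 7: on WHITE (6,4): turn R to W, flip to black, move to (6,3). |black|=5
Step 8: on WHITE (6,3): turn R to N, flip to black, move to (5,3). |black|=6
Step 9: on WHITE (5,3): turn R to E, flip to black, move to (5,4). |black|=7

Answer: 5 4 E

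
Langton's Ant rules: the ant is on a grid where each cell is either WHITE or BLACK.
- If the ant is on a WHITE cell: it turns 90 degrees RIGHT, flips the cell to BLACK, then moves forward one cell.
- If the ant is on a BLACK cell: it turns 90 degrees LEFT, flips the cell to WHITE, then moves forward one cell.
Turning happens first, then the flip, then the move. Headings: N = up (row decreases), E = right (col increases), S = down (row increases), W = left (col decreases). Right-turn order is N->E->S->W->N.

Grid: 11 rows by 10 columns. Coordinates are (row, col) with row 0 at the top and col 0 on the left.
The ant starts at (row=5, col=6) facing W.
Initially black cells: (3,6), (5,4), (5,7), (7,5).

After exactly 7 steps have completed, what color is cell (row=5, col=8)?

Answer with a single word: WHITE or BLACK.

Answer: BLACK

Derivation:
Step 1: on WHITE (5,6): turn R to N, flip to black, move to (4,6). |black|=5
Step 2: on WHITE (4,6): turn R to E, flip to black, move to (4,7). |black|=6
Step 3: on WHITE (4,7): turn R to S, flip to black, move to (5,7). |black|=7
Step 4: on BLACK (5,7): turn L to E, flip to white, move to (5,8). |black|=6
Step 5: on WHITE (5,8): turn R to S, flip to black, move to (6,8). |black|=7
Step 6: on WHITE (6,8): turn R to W, flip to black, move to (6,7). |black|=8
Step 7: on WHITE (6,7): turn R to N, flip to black, move to (5,7). |black|=9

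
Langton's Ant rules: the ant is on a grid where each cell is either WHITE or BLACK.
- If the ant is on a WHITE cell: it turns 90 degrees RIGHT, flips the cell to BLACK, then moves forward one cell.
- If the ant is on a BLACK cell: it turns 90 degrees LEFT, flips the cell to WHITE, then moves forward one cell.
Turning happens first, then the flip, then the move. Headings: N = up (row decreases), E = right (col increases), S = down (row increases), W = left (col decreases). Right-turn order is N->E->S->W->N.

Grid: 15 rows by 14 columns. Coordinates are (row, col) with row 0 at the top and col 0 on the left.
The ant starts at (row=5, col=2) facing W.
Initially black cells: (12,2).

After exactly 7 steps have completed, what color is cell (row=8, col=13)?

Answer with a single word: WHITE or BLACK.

Answer: WHITE

Derivation:
Step 1: on WHITE (5,2): turn R to N, flip to black, move to (4,2). |black|=2
Step 2: on WHITE (4,2): turn R to E, flip to black, move to (4,3). |black|=3
Step 3: on WHITE (4,3): turn R to S, flip to black, move to (5,3). |black|=4
Step 4: on WHITE (5,3): turn R to W, flip to black, move to (5,2). |black|=5
Step 5: on BLACK (5,2): turn L to S, flip to white, move to (6,2). |black|=4
Step 6: on WHITE (6,2): turn R to W, flip to black, move to (6,1). |black|=5
Step 7: on WHITE (6,1): turn R to N, flip to black, move to (5,1). |black|=6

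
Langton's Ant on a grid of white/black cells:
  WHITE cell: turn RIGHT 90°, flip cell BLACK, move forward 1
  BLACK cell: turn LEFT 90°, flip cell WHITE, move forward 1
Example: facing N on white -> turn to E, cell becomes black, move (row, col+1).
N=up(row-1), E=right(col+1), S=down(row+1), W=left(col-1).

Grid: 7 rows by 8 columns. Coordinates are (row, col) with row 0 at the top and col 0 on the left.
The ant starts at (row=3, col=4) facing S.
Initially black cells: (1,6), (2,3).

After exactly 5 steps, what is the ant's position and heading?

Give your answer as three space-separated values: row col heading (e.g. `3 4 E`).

Answer: 1 3 E

Derivation:
Step 1: on WHITE (3,4): turn R to W, flip to black, move to (3,3). |black|=3
Step 2: on WHITE (3,3): turn R to N, flip to black, move to (2,3). |black|=4
Step 3: on BLACK (2,3): turn L to W, flip to white, move to (2,2). |black|=3
Step 4: on WHITE (2,2): turn R to N, flip to black, move to (1,2). |black|=4
Step 5: on WHITE (1,2): turn R to E, flip to black, move to (1,3). |black|=5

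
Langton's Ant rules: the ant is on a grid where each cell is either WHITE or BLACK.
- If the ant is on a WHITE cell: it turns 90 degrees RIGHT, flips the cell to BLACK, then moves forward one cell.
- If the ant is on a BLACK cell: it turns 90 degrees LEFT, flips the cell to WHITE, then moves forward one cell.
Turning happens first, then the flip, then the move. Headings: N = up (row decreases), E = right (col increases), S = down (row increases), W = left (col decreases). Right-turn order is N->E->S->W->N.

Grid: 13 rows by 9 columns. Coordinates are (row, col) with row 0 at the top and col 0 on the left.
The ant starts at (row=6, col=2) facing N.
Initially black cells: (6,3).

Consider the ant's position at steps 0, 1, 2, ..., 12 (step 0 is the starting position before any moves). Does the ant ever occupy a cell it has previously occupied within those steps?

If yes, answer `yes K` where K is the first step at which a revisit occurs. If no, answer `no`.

Step 1: on WHITE (6,2): turn R to E, flip to black, move to (6,3). |black|=2 — new cell
Step 2: on BLACK (6,3): turn L to N, flip to white, move to (5,3). |black|=1 — new cell
Step 3: on WHITE (5,3): turn R to E, flip to black, move to (5,4). |black|=2 — new cell
Step 4: on WHITE (5,4): turn R to S, flip to black, move to (6,4). |black|=3 — new cell
Step 5: on WHITE (6,4): turn R to W, flip to black, move to (6,3). |black|=4 — REVISIT

Answer: yes 5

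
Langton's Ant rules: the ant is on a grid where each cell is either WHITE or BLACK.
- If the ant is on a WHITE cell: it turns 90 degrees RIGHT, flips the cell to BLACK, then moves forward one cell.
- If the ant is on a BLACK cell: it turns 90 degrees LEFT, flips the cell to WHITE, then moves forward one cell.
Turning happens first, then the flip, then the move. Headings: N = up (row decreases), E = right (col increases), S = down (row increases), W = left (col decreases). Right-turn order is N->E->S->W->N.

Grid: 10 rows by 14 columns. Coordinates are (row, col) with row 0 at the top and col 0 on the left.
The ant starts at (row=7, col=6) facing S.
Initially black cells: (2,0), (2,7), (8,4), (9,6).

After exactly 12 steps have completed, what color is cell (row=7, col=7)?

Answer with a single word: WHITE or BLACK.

Answer: WHITE

Derivation:
Step 1: on WHITE (7,6): turn R to W, flip to black, move to (7,5). |black|=5
Step 2: on WHITE (7,5): turn R to N, flip to black, move to (6,5). |black|=6
Step 3: on WHITE (6,5): turn R to E, flip to black, move to (6,6). |black|=7
Step 4: on WHITE (6,6): turn R to S, flip to black, move to (7,6). |black|=8
Step 5: on BLACK (7,6): turn L to E, flip to white, move to (7,7). |black|=7
Step 6: on WHITE (7,7): turn R to S, flip to black, move to (8,7). |black|=8
Step 7: on WHITE (8,7): turn R to W, flip to black, move to (8,6). |black|=9
Step 8: on WHITE (8,6): turn R to N, flip to black, move to (7,6). |black|=10
Step 9: on WHITE (7,6): turn R to E, flip to black, move to (7,7). |black|=11
Step 10: on BLACK (7,7): turn L to N, flip to white, move to (6,7). |black|=10
Step 11: on WHITE (6,7): turn R to E, flip to black, move to (6,8). |black|=11
Step 12: on WHITE (6,8): turn R to S, flip to black, move to (7,8). |black|=12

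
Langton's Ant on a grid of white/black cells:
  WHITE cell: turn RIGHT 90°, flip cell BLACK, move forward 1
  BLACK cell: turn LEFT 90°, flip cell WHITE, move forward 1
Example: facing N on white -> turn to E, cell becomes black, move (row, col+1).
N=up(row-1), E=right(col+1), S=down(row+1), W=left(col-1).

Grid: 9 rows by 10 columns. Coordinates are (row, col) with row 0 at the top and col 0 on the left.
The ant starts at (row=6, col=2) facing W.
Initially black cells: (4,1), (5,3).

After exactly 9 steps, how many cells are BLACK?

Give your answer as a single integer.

Answer: 7

Derivation:
Step 1: on WHITE (6,2): turn R to N, flip to black, move to (5,2). |black|=3
Step 2: on WHITE (5,2): turn R to E, flip to black, move to (5,3). |black|=4
Step 3: on BLACK (5,3): turn L to N, flip to white, move to (4,3). |black|=3
Step 4: on WHITE (4,3): turn R to E, flip to black, move to (4,4). |black|=4
Step 5: on WHITE (4,4): turn R to S, flip to black, move to (5,4). |black|=5
Step 6: on WHITE (5,4): turn R to W, flip to black, move to (5,3). |black|=6
Step 7: on WHITE (5,3): turn R to N, flip to black, move to (4,3). |black|=7
Step 8: on BLACK (4,3): turn L to W, flip to white, move to (4,2). |black|=6
Step 9: on WHITE (4,2): turn R to N, flip to black, move to (3,2). |black|=7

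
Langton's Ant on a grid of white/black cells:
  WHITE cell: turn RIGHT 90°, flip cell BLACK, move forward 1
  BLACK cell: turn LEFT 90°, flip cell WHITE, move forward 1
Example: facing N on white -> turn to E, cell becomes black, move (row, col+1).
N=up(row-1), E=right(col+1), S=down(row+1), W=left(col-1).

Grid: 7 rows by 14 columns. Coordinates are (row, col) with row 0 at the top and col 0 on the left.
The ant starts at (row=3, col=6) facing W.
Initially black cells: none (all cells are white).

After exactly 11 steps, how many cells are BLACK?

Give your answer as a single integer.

Answer: 7

Derivation:
Step 1: on WHITE (3,6): turn R to N, flip to black, move to (2,6). |black|=1
Step 2: on WHITE (2,6): turn R to E, flip to black, move to (2,7). |black|=2
Step 3: on WHITE (2,7): turn R to S, flip to black, move to (3,7). |black|=3
Step 4: on WHITE (3,7): turn R to W, flip to black, move to (3,6). |black|=4
Step 5: on BLACK (3,6): turn L to S, flip to white, move to (4,6). |black|=3
Step 6: on WHITE (4,6): turn R to W, flip to black, move to (4,5). |black|=4
Step 7: on WHITE (4,5): turn R to N, flip to black, move to (3,5). |black|=5
Step 8: on WHITE (3,5): turn R to E, flip to black, move to (3,6). |black|=6
Step 9: on WHITE (3,6): turn R to S, flip to black, move to (4,6). |black|=7
Step 10: on BLACK (4,6): turn L to E, flip to white, move to (4,7). |black|=6
Step 11: on WHITE (4,7): turn R to S, flip to black, move to (5,7). |black|=7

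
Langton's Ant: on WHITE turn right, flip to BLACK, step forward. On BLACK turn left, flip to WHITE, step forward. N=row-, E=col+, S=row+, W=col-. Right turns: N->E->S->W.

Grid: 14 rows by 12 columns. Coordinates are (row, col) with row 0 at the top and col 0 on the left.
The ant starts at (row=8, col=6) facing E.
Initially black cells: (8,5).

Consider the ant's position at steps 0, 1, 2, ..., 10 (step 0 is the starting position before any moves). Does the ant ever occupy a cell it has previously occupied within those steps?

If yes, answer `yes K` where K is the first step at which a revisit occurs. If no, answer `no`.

Answer: yes 7

Derivation:
Step 1: on WHITE (8,6): turn R to S, flip to black, move to (9,6). |black|=2 — new cell
Step 2: on WHITE (9,6): turn R to W, flip to black, move to (9,5). |black|=3 — new cell
Step 3: on WHITE (9,5): turn R to N, flip to black, move to (8,5). |black|=4 — new cell
Step 4: on BLACK (8,5): turn L to W, flip to white, move to (8,4). |black|=3 — new cell
Step 5: on WHITE (8,4): turn R to N, flip to black, move to (7,4). |black|=4 — new cell
Step 6: on WHITE (7,4): turn R to E, flip to black, move to (7,5). |black|=5 — new cell
Step 7: on WHITE (7,5): turn R to S, flip to black, move to (8,5). |black|=6 — REVISIT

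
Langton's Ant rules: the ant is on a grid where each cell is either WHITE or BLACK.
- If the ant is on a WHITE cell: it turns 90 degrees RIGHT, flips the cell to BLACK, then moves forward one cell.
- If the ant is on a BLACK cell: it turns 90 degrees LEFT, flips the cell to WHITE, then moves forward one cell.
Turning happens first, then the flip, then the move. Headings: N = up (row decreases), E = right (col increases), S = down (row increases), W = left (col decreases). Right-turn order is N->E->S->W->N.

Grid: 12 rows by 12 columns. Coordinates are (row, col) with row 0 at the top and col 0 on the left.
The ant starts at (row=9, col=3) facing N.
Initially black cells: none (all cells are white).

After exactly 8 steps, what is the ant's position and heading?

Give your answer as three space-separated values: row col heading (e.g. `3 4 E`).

Answer: 9 3 S

Derivation:
Step 1: on WHITE (9,3): turn R to E, flip to black, move to (9,4). |black|=1
Step 2: on WHITE (9,4): turn R to S, flip to black, move to (10,4). |black|=2
Step 3: on WHITE (10,4): turn R to W, flip to black, move to (10,3). |black|=3
Step 4: on WHITE (10,3): turn R to N, flip to black, move to (9,3). |black|=4
Step 5: on BLACK (9,3): turn L to W, flip to white, move to (9,2). |black|=3
Step 6: on WHITE (9,2): turn R to N, flip to black, move to (8,2). |black|=4
Step 7: on WHITE (8,2): turn R to E, flip to black, move to (8,3). |black|=5
Step 8: on WHITE (8,3): turn R to S, flip to black, move to (9,3). |black|=6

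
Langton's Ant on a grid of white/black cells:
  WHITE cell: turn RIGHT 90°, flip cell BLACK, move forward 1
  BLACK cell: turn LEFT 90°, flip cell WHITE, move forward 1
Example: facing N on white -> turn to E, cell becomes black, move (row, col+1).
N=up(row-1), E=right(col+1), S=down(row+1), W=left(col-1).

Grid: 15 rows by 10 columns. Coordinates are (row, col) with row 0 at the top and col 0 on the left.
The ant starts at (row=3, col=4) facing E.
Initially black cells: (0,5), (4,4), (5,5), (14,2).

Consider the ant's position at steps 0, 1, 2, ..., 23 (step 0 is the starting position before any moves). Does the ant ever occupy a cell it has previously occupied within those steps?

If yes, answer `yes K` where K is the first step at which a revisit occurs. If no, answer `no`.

Answer: yes 7

Derivation:
Step 1: on WHITE (3,4): turn R to S, flip to black, move to (4,4). |black|=5 — new cell
Step 2: on BLACK (4,4): turn L to E, flip to white, move to (4,5). |black|=4 — new cell
Step 3: on WHITE (4,5): turn R to S, flip to black, move to (5,5). |black|=5 — new cell
Step 4: on BLACK (5,5): turn L to E, flip to white, move to (5,6). |black|=4 — new cell
Step 5: on WHITE (5,6): turn R to S, flip to black, move to (6,6). |black|=5 — new cell
Step 6: on WHITE (6,6): turn R to W, flip to black, move to (6,5). |black|=6 — new cell
Step 7: on WHITE (6,5): turn R to N, flip to black, move to (5,5). |black|=7 — REVISIT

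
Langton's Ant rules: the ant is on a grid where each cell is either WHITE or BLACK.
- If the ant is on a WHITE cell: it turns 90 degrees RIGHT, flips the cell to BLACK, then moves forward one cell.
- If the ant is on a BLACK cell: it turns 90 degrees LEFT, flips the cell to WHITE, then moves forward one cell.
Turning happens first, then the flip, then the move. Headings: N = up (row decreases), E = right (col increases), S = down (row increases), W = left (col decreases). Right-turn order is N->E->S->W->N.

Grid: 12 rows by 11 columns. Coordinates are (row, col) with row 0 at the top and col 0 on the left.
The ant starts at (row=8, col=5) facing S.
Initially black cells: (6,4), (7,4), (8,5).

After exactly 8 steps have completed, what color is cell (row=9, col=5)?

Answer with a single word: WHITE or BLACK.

Answer: BLACK

Derivation:
Step 1: on BLACK (8,5): turn L to E, flip to white, move to (8,6). |black|=2
Step 2: on WHITE (8,6): turn R to S, flip to black, move to (9,6). |black|=3
Step 3: on WHITE (9,6): turn R to W, flip to black, move to (9,5). |black|=4
Step 4: on WHITE (9,5): turn R to N, flip to black, move to (8,5). |black|=5
Step 5: on WHITE (8,5): turn R to E, flip to black, move to (8,6). |black|=6
Step 6: on BLACK (8,6): turn L to N, flip to white, move to (7,6). |black|=5
Step 7: on WHITE (7,6): turn R to E, flip to black, move to (7,7). |black|=6
Step 8: on WHITE (7,7): turn R to S, flip to black, move to (8,7). |black|=7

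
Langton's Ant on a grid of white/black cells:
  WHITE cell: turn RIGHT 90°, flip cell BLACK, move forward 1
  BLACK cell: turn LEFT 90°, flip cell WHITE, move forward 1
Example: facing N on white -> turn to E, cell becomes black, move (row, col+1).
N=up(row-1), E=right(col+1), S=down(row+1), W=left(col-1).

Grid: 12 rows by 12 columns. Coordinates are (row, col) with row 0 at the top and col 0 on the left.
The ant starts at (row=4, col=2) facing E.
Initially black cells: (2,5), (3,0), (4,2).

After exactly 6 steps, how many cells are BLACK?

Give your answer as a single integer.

Step 1: on BLACK (4,2): turn L to N, flip to white, move to (3,2). |black|=2
Step 2: on WHITE (3,2): turn R to E, flip to black, move to (3,3). |black|=3
Step 3: on WHITE (3,3): turn R to S, flip to black, move to (4,3). |black|=4
Step 4: on WHITE (4,3): turn R to W, flip to black, move to (4,2). |black|=5
Step 5: on WHITE (4,2): turn R to N, flip to black, move to (3,2). |black|=6
Step 6: on BLACK (3,2): turn L to W, flip to white, move to (3,1). |black|=5

Answer: 5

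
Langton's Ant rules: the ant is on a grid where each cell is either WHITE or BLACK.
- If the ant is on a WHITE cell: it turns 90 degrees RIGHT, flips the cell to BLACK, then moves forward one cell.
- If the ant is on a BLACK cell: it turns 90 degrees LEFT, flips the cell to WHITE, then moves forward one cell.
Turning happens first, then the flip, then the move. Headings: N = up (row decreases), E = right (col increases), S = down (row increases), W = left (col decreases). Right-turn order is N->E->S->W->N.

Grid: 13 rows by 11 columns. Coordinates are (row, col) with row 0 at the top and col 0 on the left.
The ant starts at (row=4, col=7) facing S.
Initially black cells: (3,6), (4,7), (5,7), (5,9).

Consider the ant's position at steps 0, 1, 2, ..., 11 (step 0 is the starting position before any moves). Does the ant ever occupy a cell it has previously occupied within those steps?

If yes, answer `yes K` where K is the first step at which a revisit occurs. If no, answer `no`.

Step 1: on BLACK (4,7): turn L to E, flip to white, move to (4,8). |black|=3 — new cell
Step 2: on WHITE (4,8): turn R to S, flip to black, move to (5,8). |black|=4 — new cell
Step 3: on WHITE (5,8): turn R to W, flip to black, move to (5,7). |black|=5 — new cell
Step 4: on BLACK (5,7): turn L to S, flip to white, move to (6,7). |black|=4 — new cell
Step 5: on WHITE (6,7): turn R to W, flip to black, move to (6,6). |black|=5 — new cell
Step 6: on WHITE (6,6): turn R to N, flip to black, move to (5,6). |black|=6 — new cell
Step 7: on WHITE (5,6): turn R to E, flip to black, move to (5,7). |black|=7 — REVISIT

Answer: yes 7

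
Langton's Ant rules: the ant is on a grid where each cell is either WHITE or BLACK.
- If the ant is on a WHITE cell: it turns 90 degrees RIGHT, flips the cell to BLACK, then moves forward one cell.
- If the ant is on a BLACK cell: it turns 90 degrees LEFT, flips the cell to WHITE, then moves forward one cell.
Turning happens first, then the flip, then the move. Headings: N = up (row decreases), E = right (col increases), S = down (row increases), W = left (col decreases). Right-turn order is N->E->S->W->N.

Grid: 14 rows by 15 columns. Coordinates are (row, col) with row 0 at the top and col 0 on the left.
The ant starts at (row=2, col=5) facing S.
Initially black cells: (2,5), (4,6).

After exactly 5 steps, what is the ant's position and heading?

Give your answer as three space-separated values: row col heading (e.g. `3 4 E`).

Step 1: on BLACK (2,5): turn L to E, flip to white, move to (2,6). |black|=1
Step 2: on WHITE (2,6): turn R to S, flip to black, move to (3,6). |black|=2
Step 3: on WHITE (3,6): turn R to W, flip to black, move to (3,5). |black|=3
Step 4: on WHITE (3,5): turn R to N, flip to black, move to (2,5). |black|=4
Step 5: on WHITE (2,5): turn R to E, flip to black, move to (2,6). |black|=5

Answer: 2 6 E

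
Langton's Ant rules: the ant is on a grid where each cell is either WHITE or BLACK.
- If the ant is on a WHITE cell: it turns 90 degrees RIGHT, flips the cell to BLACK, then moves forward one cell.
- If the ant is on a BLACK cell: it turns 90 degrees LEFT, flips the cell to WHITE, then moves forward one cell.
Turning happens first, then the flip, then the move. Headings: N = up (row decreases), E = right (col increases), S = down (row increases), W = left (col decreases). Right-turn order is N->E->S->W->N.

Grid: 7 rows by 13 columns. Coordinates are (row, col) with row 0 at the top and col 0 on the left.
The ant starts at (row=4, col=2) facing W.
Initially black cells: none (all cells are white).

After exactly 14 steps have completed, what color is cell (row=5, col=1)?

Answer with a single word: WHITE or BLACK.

Step 1: on WHITE (4,2): turn R to N, flip to black, move to (3,2). |black|=1
Step 2: on WHITE (3,2): turn R to E, flip to black, move to (3,3). |black|=2
Step 3: on WHITE (3,3): turn R to S, flip to black, move to (4,3). |black|=3
Step 4: on WHITE (4,3): turn R to W, flip to black, move to (4,2). |black|=4
Step 5: on BLACK (4,2): turn L to S, flip to white, move to (5,2). |black|=3
Step 6: on WHITE (5,2): turn R to W, flip to black, move to (5,1). |black|=4
Step 7: on WHITE (5,1): turn R to N, flip to black, move to (4,1). |black|=5
Step 8: on WHITE (4,1): turn R to E, flip to black, move to (4,2). |black|=6
Step 9: on WHITE (4,2): turn R to S, flip to black, move to (5,2). |black|=7
Step 10: on BLACK (5,2): turn L to E, flip to white, move to (5,3). |black|=6
Step 11: on WHITE (5,3): turn R to S, flip to black, move to (6,3). |black|=7
Step 12: on WHITE (6,3): turn R to W, flip to black, move to (6,2). |black|=8
Step 13: on WHITE (6,2): turn R to N, flip to black, move to (5,2). |black|=9
Step 14: on WHITE (5,2): turn R to E, flip to black, move to (5,3). |black|=10

Answer: BLACK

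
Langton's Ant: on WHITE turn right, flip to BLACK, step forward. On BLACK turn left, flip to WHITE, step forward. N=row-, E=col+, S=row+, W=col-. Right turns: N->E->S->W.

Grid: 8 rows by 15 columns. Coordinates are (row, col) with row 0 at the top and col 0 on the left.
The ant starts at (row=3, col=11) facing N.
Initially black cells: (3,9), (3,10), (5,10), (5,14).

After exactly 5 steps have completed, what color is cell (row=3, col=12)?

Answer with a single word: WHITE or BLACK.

Answer: BLACK

Derivation:
Step 1: on WHITE (3,11): turn R to E, flip to black, move to (3,12). |black|=5
Step 2: on WHITE (3,12): turn R to S, flip to black, move to (4,12). |black|=6
Step 3: on WHITE (4,12): turn R to W, flip to black, move to (4,11). |black|=7
Step 4: on WHITE (4,11): turn R to N, flip to black, move to (3,11). |black|=8
Step 5: on BLACK (3,11): turn L to W, flip to white, move to (3,10). |black|=7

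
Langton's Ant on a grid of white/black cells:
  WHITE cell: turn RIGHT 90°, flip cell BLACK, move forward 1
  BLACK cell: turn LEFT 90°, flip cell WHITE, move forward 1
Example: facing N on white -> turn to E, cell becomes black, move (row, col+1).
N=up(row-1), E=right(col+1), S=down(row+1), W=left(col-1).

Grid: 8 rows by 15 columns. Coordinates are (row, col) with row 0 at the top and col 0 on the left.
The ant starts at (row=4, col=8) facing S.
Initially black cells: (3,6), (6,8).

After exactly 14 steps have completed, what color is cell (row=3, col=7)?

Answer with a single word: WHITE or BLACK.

Answer: BLACK

Derivation:
Step 1: on WHITE (4,8): turn R to W, flip to black, move to (4,7). |black|=3
Step 2: on WHITE (4,7): turn R to N, flip to black, move to (3,7). |black|=4
Step 3: on WHITE (3,7): turn R to E, flip to black, move to (3,8). |black|=5
Step 4: on WHITE (3,8): turn R to S, flip to black, move to (4,8). |black|=6
Step 5: on BLACK (4,8): turn L to E, flip to white, move to (4,9). |black|=5
Step 6: on WHITE (4,9): turn R to S, flip to black, move to (5,9). |black|=6
Step 7: on WHITE (5,9): turn R to W, flip to black, move to (5,8). |black|=7
Step 8: on WHITE (5,8): turn R to N, flip to black, move to (4,8). |black|=8
Step 9: on WHITE (4,8): turn R to E, flip to black, move to (4,9). |black|=9
Step 10: on BLACK (4,9): turn L to N, flip to white, move to (3,9). |black|=8
Step 11: on WHITE (3,9): turn R to E, flip to black, move to (3,10). |black|=9
Step 12: on WHITE (3,10): turn R to S, flip to black, move to (4,10). |black|=10
Step 13: on WHITE (4,10): turn R to W, flip to black, move to (4,9). |black|=11
Step 14: on WHITE (4,9): turn R to N, flip to black, move to (3,9). |black|=12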